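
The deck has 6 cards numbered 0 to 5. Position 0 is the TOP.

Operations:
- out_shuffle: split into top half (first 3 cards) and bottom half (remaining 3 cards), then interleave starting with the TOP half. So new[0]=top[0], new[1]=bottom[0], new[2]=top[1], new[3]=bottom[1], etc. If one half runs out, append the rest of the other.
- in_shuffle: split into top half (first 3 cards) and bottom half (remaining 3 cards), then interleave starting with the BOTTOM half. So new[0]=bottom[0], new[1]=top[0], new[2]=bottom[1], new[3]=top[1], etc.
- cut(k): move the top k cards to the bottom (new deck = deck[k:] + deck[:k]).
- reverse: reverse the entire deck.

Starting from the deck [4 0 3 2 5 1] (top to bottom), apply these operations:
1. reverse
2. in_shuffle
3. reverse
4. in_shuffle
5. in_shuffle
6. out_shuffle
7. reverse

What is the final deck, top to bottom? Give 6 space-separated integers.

Answer: 1 3 5 0 2 4

Derivation:
After op 1 (reverse): [1 5 2 3 0 4]
After op 2 (in_shuffle): [3 1 0 5 4 2]
After op 3 (reverse): [2 4 5 0 1 3]
After op 4 (in_shuffle): [0 2 1 4 3 5]
After op 5 (in_shuffle): [4 0 3 2 5 1]
After op 6 (out_shuffle): [4 2 0 5 3 1]
After op 7 (reverse): [1 3 5 0 2 4]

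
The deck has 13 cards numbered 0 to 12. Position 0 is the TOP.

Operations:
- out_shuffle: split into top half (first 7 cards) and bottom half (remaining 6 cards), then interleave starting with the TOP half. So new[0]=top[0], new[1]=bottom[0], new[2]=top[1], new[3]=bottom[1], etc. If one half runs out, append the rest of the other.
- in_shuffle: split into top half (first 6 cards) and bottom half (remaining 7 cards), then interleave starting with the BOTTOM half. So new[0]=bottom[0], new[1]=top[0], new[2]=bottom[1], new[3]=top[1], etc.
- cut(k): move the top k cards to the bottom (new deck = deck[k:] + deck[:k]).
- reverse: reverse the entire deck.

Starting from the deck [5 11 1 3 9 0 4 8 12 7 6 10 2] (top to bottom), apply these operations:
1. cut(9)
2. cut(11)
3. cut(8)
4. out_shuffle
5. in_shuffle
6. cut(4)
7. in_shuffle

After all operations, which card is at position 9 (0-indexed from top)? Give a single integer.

After op 1 (cut(9)): [7 6 10 2 5 11 1 3 9 0 4 8 12]
After op 2 (cut(11)): [8 12 7 6 10 2 5 11 1 3 9 0 4]
After op 3 (cut(8)): [1 3 9 0 4 8 12 7 6 10 2 5 11]
After op 4 (out_shuffle): [1 7 3 6 9 10 0 2 4 5 8 11 12]
After op 5 (in_shuffle): [0 1 2 7 4 3 5 6 8 9 11 10 12]
After op 6 (cut(4)): [4 3 5 6 8 9 11 10 12 0 1 2 7]
After op 7 (in_shuffle): [11 4 10 3 12 5 0 6 1 8 2 9 7]
Position 9: card 8.

Answer: 8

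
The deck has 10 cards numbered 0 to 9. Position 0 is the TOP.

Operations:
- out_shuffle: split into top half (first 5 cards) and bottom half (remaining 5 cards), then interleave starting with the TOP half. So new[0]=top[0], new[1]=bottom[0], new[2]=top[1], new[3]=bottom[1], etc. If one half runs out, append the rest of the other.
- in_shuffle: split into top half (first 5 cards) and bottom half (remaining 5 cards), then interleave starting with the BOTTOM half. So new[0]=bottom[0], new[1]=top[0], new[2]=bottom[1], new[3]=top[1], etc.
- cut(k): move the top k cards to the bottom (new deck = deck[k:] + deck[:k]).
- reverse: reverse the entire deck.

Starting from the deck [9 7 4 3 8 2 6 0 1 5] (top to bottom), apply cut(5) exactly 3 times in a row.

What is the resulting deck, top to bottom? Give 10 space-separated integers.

After op 1 (cut(5)): [2 6 0 1 5 9 7 4 3 8]
After op 2 (cut(5)): [9 7 4 3 8 2 6 0 1 5]
After op 3 (cut(5)): [2 6 0 1 5 9 7 4 3 8]

Answer: 2 6 0 1 5 9 7 4 3 8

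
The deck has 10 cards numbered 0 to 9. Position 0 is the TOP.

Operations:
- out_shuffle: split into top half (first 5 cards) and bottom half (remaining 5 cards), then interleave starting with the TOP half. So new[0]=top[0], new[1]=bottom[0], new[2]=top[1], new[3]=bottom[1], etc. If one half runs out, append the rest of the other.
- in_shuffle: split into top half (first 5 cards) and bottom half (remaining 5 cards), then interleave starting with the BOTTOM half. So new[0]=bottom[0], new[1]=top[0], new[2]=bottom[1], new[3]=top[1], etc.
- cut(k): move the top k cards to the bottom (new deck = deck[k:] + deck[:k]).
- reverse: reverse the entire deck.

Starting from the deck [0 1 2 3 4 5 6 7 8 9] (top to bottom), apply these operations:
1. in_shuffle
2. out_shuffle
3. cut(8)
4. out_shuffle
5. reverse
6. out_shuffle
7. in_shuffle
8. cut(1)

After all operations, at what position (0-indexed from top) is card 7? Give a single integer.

After op 1 (in_shuffle): [5 0 6 1 7 2 8 3 9 4]
After op 2 (out_shuffle): [5 2 0 8 6 3 1 9 7 4]
After op 3 (cut(8)): [7 4 5 2 0 8 6 3 1 9]
After op 4 (out_shuffle): [7 8 4 6 5 3 2 1 0 9]
After op 5 (reverse): [9 0 1 2 3 5 6 4 8 7]
After op 6 (out_shuffle): [9 5 0 6 1 4 2 8 3 7]
After op 7 (in_shuffle): [4 9 2 5 8 0 3 6 7 1]
After op 8 (cut(1)): [9 2 5 8 0 3 6 7 1 4]
Card 7 is at position 7.

Answer: 7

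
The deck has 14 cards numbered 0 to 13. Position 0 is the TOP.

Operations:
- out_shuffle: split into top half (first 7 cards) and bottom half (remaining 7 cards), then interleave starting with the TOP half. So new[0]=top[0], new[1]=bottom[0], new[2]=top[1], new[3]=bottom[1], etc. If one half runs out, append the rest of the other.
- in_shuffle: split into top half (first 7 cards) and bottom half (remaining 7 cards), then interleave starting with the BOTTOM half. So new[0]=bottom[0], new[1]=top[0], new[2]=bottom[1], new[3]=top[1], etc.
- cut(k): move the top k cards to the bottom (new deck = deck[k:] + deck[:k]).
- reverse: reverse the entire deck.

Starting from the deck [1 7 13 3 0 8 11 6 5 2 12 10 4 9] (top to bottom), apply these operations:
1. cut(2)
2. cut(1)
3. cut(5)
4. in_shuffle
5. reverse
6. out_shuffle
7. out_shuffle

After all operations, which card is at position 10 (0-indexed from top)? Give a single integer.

After op 1 (cut(2)): [13 3 0 8 11 6 5 2 12 10 4 9 1 7]
After op 2 (cut(1)): [3 0 8 11 6 5 2 12 10 4 9 1 7 13]
After op 3 (cut(5)): [5 2 12 10 4 9 1 7 13 3 0 8 11 6]
After op 4 (in_shuffle): [7 5 13 2 3 12 0 10 8 4 11 9 6 1]
After op 5 (reverse): [1 6 9 11 4 8 10 0 12 3 2 13 5 7]
After op 6 (out_shuffle): [1 0 6 12 9 3 11 2 4 13 8 5 10 7]
After op 7 (out_shuffle): [1 2 0 4 6 13 12 8 9 5 3 10 11 7]
Position 10: card 3.

Answer: 3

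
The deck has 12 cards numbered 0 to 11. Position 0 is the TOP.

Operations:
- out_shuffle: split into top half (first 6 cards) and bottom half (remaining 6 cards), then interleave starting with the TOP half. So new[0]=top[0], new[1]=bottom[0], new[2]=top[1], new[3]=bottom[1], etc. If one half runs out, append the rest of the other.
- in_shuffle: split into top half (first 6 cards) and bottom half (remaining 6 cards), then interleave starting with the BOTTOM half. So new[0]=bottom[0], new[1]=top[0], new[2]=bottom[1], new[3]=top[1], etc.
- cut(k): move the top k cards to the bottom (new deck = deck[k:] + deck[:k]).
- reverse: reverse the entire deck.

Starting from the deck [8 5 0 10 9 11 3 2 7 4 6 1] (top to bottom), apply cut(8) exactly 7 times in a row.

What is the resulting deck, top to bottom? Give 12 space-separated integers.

Answer: 7 4 6 1 8 5 0 10 9 11 3 2

Derivation:
After op 1 (cut(8)): [7 4 6 1 8 5 0 10 9 11 3 2]
After op 2 (cut(8)): [9 11 3 2 7 4 6 1 8 5 0 10]
After op 3 (cut(8)): [8 5 0 10 9 11 3 2 7 4 6 1]
After op 4 (cut(8)): [7 4 6 1 8 5 0 10 9 11 3 2]
After op 5 (cut(8)): [9 11 3 2 7 4 6 1 8 5 0 10]
After op 6 (cut(8)): [8 5 0 10 9 11 3 2 7 4 6 1]
After op 7 (cut(8)): [7 4 6 1 8 5 0 10 9 11 3 2]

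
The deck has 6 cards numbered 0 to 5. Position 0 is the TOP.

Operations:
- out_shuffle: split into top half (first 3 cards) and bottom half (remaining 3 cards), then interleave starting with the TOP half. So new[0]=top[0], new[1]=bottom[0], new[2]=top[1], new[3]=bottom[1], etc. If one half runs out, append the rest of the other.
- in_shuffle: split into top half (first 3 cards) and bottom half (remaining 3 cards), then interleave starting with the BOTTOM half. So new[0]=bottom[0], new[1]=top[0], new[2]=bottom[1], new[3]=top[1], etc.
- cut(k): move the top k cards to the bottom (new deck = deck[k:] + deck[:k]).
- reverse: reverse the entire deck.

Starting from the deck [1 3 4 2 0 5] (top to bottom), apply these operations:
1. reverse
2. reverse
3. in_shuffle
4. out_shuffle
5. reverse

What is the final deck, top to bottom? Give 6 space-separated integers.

Answer: 4 0 5 1 3 2

Derivation:
After op 1 (reverse): [5 0 2 4 3 1]
After op 2 (reverse): [1 3 4 2 0 5]
After op 3 (in_shuffle): [2 1 0 3 5 4]
After op 4 (out_shuffle): [2 3 1 5 0 4]
After op 5 (reverse): [4 0 5 1 3 2]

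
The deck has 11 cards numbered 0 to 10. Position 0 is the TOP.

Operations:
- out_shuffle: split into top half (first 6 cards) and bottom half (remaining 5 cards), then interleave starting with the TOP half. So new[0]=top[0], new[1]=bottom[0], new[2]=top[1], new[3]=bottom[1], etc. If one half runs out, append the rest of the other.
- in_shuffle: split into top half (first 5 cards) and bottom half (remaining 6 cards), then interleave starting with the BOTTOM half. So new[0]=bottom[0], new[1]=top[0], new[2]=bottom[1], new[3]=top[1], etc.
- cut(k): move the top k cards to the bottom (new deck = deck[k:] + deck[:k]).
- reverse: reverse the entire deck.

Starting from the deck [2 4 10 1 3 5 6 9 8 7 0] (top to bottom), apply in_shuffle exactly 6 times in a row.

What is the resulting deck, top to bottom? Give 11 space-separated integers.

After op 1 (in_shuffle): [5 2 6 4 9 10 8 1 7 3 0]
After op 2 (in_shuffle): [10 5 8 2 1 6 7 4 3 9 0]
After op 3 (in_shuffle): [6 10 7 5 4 8 3 2 9 1 0]
After op 4 (in_shuffle): [8 6 3 10 2 7 9 5 1 4 0]
After op 5 (in_shuffle): [7 8 9 6 5 3 1 10 4 2 0]
After op 6 (in_shuffle): [3 7 1 8 10 9 4 6 2 5 0]

Answer: 3 7 1 8 10 9 4 6 2 5 0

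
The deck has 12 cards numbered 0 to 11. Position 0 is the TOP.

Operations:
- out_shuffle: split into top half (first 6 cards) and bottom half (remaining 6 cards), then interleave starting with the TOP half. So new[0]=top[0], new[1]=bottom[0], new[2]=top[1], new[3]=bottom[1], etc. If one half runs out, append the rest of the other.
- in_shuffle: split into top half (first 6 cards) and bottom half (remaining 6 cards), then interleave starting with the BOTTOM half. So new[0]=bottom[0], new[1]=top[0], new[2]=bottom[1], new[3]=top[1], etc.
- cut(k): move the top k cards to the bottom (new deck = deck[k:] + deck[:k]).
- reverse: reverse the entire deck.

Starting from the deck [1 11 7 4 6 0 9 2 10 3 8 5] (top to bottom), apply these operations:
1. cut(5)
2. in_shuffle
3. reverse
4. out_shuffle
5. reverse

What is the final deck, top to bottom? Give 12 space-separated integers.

Answer: 5 7 0 10 1 4 9 3 11 6 2 8

Derivation:
After op 1 (cut(5)): [0 9 2 10 3 8 5 1 11 7 4 6]
After op 2 (in_shuffle): [5 0 1 9 11 2 7 10 4 3 6 8]
After op 3 (reverse): [8 6 3 4 10 7 2 11 9 1 0 5]
After op 4 (out_shuffle): [8 2 6 11 3 9 4 1 10 0 7 5]
After op 5 (reverse): [5 7 0 10 1 4 9 3 11 6 2 8]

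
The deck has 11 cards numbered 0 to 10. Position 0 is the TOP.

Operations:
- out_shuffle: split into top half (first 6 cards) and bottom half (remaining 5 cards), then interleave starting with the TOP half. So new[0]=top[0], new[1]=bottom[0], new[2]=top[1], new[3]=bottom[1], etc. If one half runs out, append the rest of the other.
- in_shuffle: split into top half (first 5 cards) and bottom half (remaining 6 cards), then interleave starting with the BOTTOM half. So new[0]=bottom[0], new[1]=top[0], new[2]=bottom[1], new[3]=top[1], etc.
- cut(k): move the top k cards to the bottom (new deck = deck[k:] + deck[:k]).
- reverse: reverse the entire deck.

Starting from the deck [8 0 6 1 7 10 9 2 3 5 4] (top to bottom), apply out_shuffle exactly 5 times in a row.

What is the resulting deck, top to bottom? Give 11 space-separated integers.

After op 1 (out_shuffle): [8 9 0 2 6 3 1 5 7 4 10]
After op 2 (out_shuffle): [8 1 9 5 0 7 2 4 6 10 3]
After op 3 (out_shuffle): [8 2 1 4 9 6 5 10 0 3 7]
After op 4 (out_shuffle): [8 5 2 10 1 0 4 3 9 7 6]
After op 5 (out_shuffle): [8 4 5 3 2 9 10 7 1 6 0]

Answer: 8 4 5 3 2 9 10 7 1 6 0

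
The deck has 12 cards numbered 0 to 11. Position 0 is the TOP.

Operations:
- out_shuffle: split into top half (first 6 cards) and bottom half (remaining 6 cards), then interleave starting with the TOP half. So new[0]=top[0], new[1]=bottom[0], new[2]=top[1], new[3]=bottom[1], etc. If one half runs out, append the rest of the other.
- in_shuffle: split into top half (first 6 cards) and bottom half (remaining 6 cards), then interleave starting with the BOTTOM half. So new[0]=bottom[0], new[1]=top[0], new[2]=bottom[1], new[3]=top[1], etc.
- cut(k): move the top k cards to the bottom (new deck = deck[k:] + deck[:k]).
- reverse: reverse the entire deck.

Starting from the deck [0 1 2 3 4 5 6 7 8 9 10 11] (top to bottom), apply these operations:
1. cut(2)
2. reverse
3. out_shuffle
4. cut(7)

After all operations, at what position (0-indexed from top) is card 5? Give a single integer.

Answer: 10

Derivation:
After op 1 (cut(2)): [2 3 4 5 6 7 8 9 10 11 0 1]
After op 2 (reverse): [1 0 11 10 9 8 7 6 5 4 3 2]
After op 3 (out_shuffle): [1 7 0 6 11 5 10 4 9 3 8 2]
After op 4 (cut(7)): [4 9 3 8 2 1 7 0 6 11 5 10]
Card 5 is at position 10.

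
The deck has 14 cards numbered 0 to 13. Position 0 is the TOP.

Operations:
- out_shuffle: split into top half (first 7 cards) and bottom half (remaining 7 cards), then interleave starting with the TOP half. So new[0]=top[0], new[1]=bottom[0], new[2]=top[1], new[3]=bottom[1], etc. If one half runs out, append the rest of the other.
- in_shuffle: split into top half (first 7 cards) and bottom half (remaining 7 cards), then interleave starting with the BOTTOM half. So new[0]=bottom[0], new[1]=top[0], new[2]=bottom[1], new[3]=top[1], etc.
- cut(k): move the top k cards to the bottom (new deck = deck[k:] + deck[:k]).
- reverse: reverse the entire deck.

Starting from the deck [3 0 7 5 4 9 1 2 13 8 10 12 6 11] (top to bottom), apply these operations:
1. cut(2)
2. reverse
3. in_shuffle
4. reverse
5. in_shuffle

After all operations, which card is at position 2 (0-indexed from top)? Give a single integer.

Answer: 11

Derivation:
After op 1 (cut(2)): [7 5 4 9 1 2 13 8 10 12 6 11 3 0]
After op 2 (reverse): [0 3 11 6 12 10 8 13 2 1 9 4 5 7]
After op 3 (in_shuffle): [13 0 2 3 1 11 9 6 4 12 5 10 7 8]
After op 4 (reverse): [8 7 10 5 12 4 6 9 11 1 3 2 0 13]
After op 5 (in_shuffle): [9 8 11 7 1 10 3 5 2 12 0 4 13 6]
Position 2: card 11.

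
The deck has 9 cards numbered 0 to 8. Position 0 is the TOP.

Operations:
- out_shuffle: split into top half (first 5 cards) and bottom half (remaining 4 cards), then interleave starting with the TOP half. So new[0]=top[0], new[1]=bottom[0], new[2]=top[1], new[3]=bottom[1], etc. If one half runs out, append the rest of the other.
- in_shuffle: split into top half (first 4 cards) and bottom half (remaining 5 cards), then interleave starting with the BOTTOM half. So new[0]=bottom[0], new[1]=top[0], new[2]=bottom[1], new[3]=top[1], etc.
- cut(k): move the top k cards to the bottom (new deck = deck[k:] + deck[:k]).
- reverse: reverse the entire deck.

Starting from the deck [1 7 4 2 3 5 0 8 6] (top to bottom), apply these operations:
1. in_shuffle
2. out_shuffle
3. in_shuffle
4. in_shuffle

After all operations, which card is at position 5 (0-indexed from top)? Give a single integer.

After op 1 (in_shuffle): [3 1 5 7 0 4 8 2 6]
After op 2 (out_shuffle): [3 4 1 8 5 2 7 6 0]
After op 3 (in_shuffle): [5 3 2 4 7 1 6 8 0]
After op 4 (in_shuffle): [7 5 1 3 6 2 8 4 0]
Position 5: card 2.

Answer: 2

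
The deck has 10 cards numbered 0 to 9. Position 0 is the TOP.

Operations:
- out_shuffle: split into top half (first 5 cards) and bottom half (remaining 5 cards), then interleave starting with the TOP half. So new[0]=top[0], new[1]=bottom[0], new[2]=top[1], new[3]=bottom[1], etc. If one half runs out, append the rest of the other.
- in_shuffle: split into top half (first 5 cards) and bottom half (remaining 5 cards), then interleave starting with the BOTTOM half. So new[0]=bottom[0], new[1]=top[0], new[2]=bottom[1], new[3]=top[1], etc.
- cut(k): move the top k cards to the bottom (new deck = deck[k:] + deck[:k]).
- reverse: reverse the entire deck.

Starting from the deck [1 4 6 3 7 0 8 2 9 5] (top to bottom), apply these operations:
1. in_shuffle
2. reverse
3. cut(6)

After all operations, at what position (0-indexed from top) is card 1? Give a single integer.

After op 1 (in_shuffle): [0 1 8 4 2 6 9 3 5 7]
After op 2 (reverse): [7 5 3 9 6 2 4 8 1 0]
After op 3 (cut(6)): [4 8 1 0 7 5 3 9 6 2]
Card 1 is at position 2.

Answer: 2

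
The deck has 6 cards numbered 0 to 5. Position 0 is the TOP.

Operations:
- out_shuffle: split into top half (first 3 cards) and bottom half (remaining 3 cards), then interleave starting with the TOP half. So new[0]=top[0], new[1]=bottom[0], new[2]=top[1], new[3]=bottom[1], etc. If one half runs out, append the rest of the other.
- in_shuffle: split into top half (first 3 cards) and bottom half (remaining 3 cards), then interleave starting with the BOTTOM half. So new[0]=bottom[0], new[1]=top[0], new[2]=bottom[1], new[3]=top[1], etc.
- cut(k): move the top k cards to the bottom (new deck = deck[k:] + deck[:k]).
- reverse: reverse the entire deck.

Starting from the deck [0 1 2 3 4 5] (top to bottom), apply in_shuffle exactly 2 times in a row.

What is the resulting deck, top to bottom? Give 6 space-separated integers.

Answer: 1 3 5 0 2 4

Derivation:
After op 1 (in_shuffle): [3 0 4 1 5 2]
After op 2 (in_shuffle): [1 3 5 0 2 4]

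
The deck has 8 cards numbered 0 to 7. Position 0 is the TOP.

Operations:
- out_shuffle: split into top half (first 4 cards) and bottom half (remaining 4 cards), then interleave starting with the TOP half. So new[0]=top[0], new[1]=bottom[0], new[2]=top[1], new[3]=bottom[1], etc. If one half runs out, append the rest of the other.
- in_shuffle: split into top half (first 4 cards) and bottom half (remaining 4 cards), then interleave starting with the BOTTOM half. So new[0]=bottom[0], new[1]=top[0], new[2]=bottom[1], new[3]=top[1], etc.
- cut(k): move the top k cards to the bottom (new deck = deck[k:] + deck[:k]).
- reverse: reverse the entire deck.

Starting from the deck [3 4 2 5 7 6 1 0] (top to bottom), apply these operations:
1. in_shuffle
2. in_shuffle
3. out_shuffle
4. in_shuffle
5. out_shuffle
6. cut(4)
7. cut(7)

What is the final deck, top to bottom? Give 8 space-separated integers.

Answer: 7 5 4 0 6 2 3 1

Derivation:
After op 1 (in_shuffle): [7 3 6 4 1 2 0 5]
After op 2 (in_shuffle): [1 7 2 3 0 6 5 4]
After op 3 (out_shuffle): [1 0 7 6 2 5 3 4]
After op 4 (in_shuffle): [2 1 5 0 3 7 4 6]
After op 5 (out_shuffle): [2 3 1 7 5 4 0 6]
After op 6 (cut(4)): [5 4 0 6 2 3 1 7]
After op 7 (cut(7)): [7 5 4 0 6 2 3 1]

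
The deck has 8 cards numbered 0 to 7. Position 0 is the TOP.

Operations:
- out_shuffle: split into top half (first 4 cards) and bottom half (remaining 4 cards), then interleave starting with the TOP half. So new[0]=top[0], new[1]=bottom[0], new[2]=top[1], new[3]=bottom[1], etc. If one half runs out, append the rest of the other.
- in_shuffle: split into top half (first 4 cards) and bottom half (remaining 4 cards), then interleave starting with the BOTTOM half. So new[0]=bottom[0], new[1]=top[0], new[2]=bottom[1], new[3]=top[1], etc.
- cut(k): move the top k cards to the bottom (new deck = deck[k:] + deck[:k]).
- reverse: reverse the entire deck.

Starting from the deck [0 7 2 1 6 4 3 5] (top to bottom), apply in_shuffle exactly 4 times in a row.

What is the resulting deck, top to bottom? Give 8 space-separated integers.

Answer: 1 5 2 3 7 4 0 6

Derivation:
After op 1 (in_shuffle): [6 0 4 7 3 2 5 1]
After op 2 (in_shuffle): [3 6 2 0 5 4 1 7]
After op 3 (in_shuffle): [5 3 4 6 1 2 7 0]
After op 4 (in_shuffle): [1 5 2 3 7 4 0 6]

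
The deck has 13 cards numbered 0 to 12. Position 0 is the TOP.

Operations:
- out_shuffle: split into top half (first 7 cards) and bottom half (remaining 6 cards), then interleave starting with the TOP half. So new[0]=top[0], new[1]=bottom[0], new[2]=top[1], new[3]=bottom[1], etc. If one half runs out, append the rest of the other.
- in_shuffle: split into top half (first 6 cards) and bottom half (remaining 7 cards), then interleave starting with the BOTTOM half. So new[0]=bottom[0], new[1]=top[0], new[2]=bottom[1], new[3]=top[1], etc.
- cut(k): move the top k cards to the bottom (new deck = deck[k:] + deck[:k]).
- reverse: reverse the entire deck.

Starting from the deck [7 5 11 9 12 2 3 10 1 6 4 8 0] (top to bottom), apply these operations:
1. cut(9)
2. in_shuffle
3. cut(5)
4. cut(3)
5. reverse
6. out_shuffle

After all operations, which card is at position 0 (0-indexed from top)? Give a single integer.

Answer: 0

Derivation:
After op 1 (cut(9)): [6 4 8 0 7 5 11 9 12 2 3 10 1]
After op 2 (in_shuffle): [11 6 9 4 12 8 2 0 3 7 10 5 1]
After op 3 (cut(5)): [8 2 0 3 7 10 5 1 11 6 9 4 12]
After op 4 (cut(3)): [3 7 10 5 1 11 6 9 4 12 8 2 0]
After op 5 (reverse): [0 2 8 12 4 9 6 11 1 5 10 7 3]
After op 6 (out_shuffle): [0 11 2 1 8 5 12 10 4 7 9 3 6]
Position 0: card 0.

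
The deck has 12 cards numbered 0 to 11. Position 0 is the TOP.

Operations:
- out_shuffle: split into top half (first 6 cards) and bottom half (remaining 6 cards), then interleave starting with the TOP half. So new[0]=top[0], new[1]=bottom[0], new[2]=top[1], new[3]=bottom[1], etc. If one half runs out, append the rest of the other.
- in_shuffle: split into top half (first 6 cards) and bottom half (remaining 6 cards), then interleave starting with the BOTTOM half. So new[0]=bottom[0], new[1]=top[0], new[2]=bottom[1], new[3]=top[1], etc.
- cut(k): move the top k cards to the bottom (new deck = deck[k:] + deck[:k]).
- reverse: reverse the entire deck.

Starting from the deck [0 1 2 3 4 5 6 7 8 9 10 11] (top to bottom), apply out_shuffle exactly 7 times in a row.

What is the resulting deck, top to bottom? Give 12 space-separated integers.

Answer: 0 8 5 2 10 7 4 1 9 6 3 11

Derivation:
After op 1 (out_shuffle): [0 6 1 7 2 8 3 9 4 10 5 11]
After op 2 (out_shuffle): [0 3 6 9 1 4 7 10 2 5 8 11]
After op 3 (out_shuffle): [0 7 3 10 6 2 9 5 1 8 4 11]
After op 4 (out_shuffle): [0 9 7 5 3 1 10 8 6 4 2 11]
After op 5 (out_shuffle): [0 10 9 8 7 6 5 4 3 2 1 11]
After op 6 (out_shuffle): [0 5 10 4 9 3 8 2 7 1 6 11]
After op 7 (out_shuffle): [0 8 5 2 10 7 4 1 9 6 3 11]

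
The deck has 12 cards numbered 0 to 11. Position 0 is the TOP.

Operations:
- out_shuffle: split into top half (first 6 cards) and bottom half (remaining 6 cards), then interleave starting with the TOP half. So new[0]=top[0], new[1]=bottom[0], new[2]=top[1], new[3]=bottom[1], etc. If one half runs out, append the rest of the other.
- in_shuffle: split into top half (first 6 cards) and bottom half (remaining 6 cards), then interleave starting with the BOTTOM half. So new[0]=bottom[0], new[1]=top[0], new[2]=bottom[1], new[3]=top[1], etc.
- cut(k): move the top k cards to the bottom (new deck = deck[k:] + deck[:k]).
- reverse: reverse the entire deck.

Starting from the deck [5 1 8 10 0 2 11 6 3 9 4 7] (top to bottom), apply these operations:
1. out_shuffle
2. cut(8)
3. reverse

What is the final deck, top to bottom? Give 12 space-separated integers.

Answer: 9 10 3 8 6 1 11 5 7 2 4 0

Derivation:
After op 1 (out_shuffle): [5 11 1 6 8 3 10 9 0 4 2 7]
After op 2 (cut(8)): [0 4 2 7 5 11 1 6 8 3 10 9]
After op 3 (reverse): [9 10 3 8 6 1 11 5 7 2 4 0]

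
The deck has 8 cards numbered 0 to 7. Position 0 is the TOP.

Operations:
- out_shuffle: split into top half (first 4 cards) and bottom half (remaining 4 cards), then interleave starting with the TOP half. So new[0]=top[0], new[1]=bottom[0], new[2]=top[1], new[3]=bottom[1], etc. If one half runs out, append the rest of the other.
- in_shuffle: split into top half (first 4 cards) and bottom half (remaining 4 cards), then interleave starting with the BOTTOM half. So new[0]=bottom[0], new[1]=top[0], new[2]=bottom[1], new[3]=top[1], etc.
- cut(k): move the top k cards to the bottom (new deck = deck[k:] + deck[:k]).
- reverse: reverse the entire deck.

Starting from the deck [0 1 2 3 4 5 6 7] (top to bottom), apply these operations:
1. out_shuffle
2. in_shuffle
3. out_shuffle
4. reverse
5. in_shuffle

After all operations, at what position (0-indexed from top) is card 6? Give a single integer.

Answer: 7

Derivation:
After op 1 (out_shuffle): [0 4 1 5 2 6 3 7]
After op 2 (in_shuffle): [2 0 6 4 3 1 7 5]
After op 3 (out_shuffle): [2 3 0 1 6 7 4 5]
After op 4 (reverse): [5 4 7 6 1 0 3 2]
After op 5 (in_shuffle): [1 5 0 4 3 7 2 6]
Card 6 is at position 7.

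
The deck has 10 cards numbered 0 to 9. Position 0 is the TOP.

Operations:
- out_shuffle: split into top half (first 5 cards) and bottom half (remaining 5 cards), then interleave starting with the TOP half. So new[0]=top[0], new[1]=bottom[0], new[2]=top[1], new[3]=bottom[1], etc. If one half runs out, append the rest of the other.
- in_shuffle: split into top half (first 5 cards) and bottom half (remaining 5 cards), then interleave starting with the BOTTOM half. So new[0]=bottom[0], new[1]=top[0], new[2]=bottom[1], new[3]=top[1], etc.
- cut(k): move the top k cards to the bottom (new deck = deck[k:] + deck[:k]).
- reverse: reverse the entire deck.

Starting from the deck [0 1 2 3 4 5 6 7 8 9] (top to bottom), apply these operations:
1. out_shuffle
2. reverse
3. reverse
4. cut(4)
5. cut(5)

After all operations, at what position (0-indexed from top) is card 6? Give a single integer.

After op 1 (out_shuffle): [0 5 1 6 2 7 3 8 4 9]
After op 2 (reverse): [9 4 8 3 7 2 6 1 5 0]
After op 3 (reverse): [0 5 1 6 2 7 3 8 4 9]
After op 4 (cut(4)): [2 7 3 8 4 9 0 5 1 6]
After op 5 (cut(5)): [9 0 5 1 6 2 7 3 8 4]
Card 6 is at position 4.

Answer: 4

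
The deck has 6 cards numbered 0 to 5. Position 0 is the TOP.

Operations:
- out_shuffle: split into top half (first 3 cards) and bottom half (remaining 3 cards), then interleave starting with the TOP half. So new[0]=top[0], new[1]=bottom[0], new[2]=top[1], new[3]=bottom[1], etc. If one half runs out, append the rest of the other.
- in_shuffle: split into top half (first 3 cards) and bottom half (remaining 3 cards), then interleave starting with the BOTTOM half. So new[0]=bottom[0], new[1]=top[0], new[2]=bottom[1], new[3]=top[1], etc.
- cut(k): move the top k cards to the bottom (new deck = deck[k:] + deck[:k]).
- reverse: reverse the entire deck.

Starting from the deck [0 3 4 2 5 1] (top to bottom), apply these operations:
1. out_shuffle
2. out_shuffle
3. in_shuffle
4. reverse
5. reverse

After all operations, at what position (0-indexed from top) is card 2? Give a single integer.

Answer: 5

Derivation:
After op 1 (out_shuffle): [0 2 3 5 4 1]
After op 2 (out_shuffle): [0 5 2 4 3 1]
After op 3 (in_shuffle): [4 0 3 5 1 2]
After op 4 (reverse): [2 1 5 3 0 4]
After op 5 (reverse): [4 0 3 5 1 2]
Card 2 is at position 5.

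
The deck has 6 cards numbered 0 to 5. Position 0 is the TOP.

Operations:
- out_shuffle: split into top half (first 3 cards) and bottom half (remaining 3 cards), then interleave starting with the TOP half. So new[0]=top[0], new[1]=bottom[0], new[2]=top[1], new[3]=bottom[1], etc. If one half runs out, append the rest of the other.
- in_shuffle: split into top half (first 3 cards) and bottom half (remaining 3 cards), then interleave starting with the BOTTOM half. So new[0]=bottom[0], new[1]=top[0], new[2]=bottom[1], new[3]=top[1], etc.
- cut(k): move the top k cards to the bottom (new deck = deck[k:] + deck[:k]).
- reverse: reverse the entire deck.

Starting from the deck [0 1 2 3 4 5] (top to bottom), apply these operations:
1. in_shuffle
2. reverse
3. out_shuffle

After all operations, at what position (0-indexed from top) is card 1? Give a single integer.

After op 1 (in_shuffle): [3 0 4 1 5 2]
After op 2 (reverse): [2 5 1 4 0 3]
After op 3 (out_shuffle): [2 4 5 0 1 3]
Card 1 is at position 4.

Answer: 4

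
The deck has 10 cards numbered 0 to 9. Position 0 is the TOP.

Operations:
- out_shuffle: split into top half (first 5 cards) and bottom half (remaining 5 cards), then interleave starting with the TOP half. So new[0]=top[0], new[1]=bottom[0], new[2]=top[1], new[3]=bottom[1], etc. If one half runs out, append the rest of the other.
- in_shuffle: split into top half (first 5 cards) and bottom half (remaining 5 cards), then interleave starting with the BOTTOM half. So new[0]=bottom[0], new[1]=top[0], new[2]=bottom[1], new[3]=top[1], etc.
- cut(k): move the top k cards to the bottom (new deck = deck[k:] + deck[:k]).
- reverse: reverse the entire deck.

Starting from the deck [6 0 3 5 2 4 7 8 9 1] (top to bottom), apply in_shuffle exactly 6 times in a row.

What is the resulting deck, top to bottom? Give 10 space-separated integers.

Answer: 2 1 5 9 3 8 0 7 6 4

Derivation:
After op 1 (in_shuffle): [4 6 7 0 8 3 9 5 1 2]
After op 2 (in_shuffle): [3 4 9 6 5 7 1 0 2 8]
After op 3 (in_shuffle): [7 3 1 4 0 9 2 6 8 5]
After op 4 (in_shuffle): [9 7 2 3 6 1 8 4 5 0]
After op 5 (in_shuffle): [1 9 8 7 4 2 5 3 0 6]
After op 6 (in_shuffle): [2 1 5 9 3 8 0 7 6 4]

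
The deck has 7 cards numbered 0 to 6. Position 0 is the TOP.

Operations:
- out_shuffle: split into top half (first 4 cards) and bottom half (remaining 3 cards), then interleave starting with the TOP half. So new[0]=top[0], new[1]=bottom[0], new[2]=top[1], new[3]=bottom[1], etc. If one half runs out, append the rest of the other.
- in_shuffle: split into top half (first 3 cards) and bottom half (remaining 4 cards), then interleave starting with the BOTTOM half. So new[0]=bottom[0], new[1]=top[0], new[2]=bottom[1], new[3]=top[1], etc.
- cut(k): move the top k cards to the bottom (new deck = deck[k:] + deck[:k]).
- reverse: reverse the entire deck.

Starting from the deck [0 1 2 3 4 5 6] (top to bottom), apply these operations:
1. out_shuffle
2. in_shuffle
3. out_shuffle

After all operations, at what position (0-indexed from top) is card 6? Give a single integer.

After op 1 (out_shuffle): [0 4 1 5 2 6 3]
After op 2 (in_shuffle): [5 0 2 4 6 1 3]
After op 3 (out_shuffle): [5 6 0 1 2 3 4]
Card 6 is at position 1.

Answer: 1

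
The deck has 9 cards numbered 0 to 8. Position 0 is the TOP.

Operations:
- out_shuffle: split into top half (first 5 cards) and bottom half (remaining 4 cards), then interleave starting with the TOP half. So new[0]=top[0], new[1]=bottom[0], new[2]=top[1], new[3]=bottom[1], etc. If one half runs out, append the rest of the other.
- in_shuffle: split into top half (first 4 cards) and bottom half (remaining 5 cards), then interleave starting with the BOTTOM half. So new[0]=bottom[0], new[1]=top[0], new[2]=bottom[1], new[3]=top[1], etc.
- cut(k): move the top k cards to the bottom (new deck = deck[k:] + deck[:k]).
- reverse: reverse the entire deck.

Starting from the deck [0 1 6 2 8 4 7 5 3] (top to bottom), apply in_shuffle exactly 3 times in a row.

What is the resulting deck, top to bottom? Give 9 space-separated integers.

After op 1 (in_shuffle): [8 0 4 1 7 6 5 2 3]
After op 2 (in_shuffle): [7 8 6 0 5 4 2 1 3]
After op 3 (in_shuffle): [5 7 4 8 2 6 1 0 3]

Answer: 5 7 4 8 2 6 1 0 3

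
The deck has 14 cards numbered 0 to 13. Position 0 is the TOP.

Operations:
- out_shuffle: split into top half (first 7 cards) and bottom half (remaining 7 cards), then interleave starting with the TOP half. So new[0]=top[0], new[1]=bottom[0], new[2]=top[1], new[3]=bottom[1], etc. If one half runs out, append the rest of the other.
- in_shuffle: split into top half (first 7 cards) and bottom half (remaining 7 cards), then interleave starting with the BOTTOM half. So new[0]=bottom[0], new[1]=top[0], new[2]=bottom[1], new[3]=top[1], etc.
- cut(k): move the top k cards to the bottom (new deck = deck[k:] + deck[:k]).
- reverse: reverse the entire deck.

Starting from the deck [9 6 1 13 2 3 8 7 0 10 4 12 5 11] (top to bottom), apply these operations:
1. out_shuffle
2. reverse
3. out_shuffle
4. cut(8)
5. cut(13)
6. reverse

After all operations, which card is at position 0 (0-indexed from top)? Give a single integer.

Answer: 3

Derivation:
After op 1 (out_shuffle): [9 7 6 0 1 10 13 4 2 12 3 5 8 11]
After op 2 (reverse): [11 8 5 3 12 2 4 13 10 1 0 6 7 9]
After op 3 (out_shuffle): [11 13 8 10 5 1 3 0 12 6 2 7 4 9]
After op 4 (cut(8)): [12 6 2 7 4 9 11 13 8 10 5 1 3 0]
After op 5 (cut(13)): [0 12 6 2 7 4 9 11 13 8 10 5 1 3]
After op 6 (reverse): [3 1 5 10 8 13 11 9 4 7 2 6 12 0]
Position 0: card 3.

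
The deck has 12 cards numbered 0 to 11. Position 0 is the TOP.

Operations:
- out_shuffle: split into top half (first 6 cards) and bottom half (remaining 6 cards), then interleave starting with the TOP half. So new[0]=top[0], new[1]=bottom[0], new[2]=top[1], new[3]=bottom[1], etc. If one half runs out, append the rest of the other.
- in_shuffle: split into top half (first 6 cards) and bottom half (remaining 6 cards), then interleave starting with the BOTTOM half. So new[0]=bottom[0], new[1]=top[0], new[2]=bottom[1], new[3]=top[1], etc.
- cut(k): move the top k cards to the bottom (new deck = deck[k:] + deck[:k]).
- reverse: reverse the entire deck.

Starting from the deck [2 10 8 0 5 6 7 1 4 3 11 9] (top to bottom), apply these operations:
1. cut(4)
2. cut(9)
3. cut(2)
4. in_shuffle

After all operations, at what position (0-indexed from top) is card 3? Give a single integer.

After op 1 (cut(4)): [5 6 7 1 4 3 11 9 2 10 8 0]
After op 2 (cut(9)): [10 8 0 5 6 7 1 4 3 11 9 2]
After op 3 (cut(2)): [0 5 6 7 1 4 3 11 9 2 10 8]
After op 4 (in_shuffle): [3 0 11 5 9 6 2 7 10 1 8 4]
Card 3 is at position 0.

Answer: 0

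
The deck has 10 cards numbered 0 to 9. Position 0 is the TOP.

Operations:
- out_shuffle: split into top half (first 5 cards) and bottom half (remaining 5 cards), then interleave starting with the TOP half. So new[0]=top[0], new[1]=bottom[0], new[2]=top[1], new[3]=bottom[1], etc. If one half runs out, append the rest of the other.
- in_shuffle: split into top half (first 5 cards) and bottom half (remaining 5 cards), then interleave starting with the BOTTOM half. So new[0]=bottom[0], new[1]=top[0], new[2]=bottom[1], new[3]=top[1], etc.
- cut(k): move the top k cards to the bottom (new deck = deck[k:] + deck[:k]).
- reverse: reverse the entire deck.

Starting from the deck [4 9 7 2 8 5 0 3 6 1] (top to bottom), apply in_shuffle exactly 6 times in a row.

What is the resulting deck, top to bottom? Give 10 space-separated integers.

Answer: 8 1 2 6 7 3 9 0 4 5

Derivation:
After op 1 (in_shuffle): [5 4 0 9 3 7 6 2 1 8]
After op 2 (in_shuffle): [7 5 6 4 2 0 1 9 8 3]
After op 3 (in_shuffle): [0 7 1 5 9 6 8 4 3 2]
After op 4 (in_shuffle): [6 0 8 7 4 1 3 5 2 9]
After op 5 (in_shuffle): [1 6 3 0 5 8 2 7 9 4]
After op 6 (in_shuffle): [8 1 2 6 7 3 9 0 4 5]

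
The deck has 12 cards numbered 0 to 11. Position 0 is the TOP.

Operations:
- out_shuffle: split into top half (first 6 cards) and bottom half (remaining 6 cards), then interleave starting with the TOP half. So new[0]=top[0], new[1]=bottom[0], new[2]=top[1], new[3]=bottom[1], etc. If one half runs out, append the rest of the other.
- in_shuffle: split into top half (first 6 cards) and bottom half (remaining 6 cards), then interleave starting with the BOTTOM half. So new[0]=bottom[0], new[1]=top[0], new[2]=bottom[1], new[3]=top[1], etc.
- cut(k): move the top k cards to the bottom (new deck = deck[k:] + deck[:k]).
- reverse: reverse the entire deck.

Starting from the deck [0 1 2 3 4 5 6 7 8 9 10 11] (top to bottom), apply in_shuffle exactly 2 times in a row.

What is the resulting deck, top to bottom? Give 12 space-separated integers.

After op 1 (in_shuffle): [6 0 7 1 8 2 9 3 10 4 11 5]
After op 2 (in_shuffle): [9 6 3 0 10 7 4 1 11 8 5 2]

Answer: 9 6 3 0 10 7 4 1 11 8 5 2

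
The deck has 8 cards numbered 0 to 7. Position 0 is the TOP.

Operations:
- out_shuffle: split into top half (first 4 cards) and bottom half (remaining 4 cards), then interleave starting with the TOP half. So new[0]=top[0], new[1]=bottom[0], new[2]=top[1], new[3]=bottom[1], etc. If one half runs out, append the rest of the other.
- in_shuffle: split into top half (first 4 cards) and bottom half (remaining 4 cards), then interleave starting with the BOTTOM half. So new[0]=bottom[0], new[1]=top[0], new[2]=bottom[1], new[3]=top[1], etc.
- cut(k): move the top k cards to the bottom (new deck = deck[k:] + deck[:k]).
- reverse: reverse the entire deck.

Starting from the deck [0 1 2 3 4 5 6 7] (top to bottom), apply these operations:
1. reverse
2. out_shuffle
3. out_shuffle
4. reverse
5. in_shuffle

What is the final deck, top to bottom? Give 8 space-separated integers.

After op 1 (reverse): [7 6 5 4 3 2 1 0]
After op 2 (out_shuffle): [7 3 6 2 5 1 4 0]
After op 3 (out_shuffle): [7 5 3 1 6 4 2 0]
After op 4 (reverse): [0 2 4 6 1 3 5 7]
After op 5 (in_shuffle): [1 0 3 2 5 4 7 6]

Answer: 1 0 3 2 5 4 7 6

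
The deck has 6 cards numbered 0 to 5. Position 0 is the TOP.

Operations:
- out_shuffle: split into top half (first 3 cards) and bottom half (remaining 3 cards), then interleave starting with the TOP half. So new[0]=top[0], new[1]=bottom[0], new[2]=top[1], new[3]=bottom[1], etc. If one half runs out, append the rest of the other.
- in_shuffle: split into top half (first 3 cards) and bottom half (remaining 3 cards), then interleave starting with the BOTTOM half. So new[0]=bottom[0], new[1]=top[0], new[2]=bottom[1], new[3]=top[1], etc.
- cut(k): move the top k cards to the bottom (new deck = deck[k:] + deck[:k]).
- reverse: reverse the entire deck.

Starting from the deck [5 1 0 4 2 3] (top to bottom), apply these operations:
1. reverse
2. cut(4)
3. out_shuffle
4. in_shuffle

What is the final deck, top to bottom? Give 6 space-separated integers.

After op 1 (reverse): [3 2 4 0 1 5]
After op 2 (cut(4)): [1 5 3 2 4 0]
After op 3 (out_shuffle): [1 2 5 4 3 0]
After op 4 (in_shuffle): [4 1 3 2 0 5]

Answer: 4 1 3 2 0 5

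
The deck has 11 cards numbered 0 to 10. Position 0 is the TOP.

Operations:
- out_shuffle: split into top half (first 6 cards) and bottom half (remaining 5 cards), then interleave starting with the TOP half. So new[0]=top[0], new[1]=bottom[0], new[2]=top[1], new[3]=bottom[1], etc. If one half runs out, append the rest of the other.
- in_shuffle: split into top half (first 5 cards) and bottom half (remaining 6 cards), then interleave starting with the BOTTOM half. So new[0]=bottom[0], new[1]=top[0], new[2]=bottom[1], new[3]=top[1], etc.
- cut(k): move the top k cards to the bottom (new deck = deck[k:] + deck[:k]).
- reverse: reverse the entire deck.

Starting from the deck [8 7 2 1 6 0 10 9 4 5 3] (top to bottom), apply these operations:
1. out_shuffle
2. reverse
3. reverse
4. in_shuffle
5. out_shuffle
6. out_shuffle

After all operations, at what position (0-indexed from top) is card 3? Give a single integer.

After op 1 (out_shuffle): [8 10 7 9 2 4 1 5 6 3 0]
After op 2 (reverse): [0 3 6 5 1 4 2 9 7 10 8]
After op 3 (reverse): [8 10 7 9 2 4 1 5 6 3 0]
After op 4 (in_shuffle): [4 8 1 10 5 7 6 9 3 2 0]
After op 5 (out_shuffle): [4 6 8 9 1 3 10 2 5 0 7]
After op 6 (out_shuffle): [4 10 6 2 8 5 9 0 1 7 3]
Card 3 is at position 10.

Answer: 10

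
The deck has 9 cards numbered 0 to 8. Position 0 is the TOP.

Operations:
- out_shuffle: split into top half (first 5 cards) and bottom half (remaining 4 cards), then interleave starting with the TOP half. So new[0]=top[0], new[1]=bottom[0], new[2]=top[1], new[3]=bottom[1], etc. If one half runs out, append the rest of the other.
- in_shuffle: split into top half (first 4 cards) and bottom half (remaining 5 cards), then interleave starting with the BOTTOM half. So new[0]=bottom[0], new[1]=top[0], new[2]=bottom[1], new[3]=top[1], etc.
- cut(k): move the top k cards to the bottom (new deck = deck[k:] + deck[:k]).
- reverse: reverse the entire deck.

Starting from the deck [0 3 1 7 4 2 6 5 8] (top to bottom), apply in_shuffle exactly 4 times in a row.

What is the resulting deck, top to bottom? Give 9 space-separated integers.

After op 1 (in_shuffle): [4 0 2 3 6 1 5 7 8]
After op 2 (in_shuffle): [6 4 1 0 5 2 7 3 8]
After op 3 (in_shuffle): [5 6 2 4 7 1 3 0 8]
After op 4 (in_shuffle): [7 5 1 6 3 2 0 4 8]

Answer: 7 5 1 6 3 2 0 4 8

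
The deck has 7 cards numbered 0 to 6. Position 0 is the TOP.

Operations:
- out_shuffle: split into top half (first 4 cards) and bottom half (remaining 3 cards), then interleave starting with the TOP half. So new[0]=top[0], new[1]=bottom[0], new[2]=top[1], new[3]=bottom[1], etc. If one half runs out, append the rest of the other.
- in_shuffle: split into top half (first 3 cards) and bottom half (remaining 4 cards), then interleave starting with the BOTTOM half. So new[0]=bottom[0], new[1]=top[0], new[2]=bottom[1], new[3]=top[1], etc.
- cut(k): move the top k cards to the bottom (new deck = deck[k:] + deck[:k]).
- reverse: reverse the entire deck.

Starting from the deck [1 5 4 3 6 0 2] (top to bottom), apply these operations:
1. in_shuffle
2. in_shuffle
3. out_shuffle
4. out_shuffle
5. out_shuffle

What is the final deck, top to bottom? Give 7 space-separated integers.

After op 1 (in_shuffle): [3 1 6 5 0 4 2]
After op 2 (in_shuffle): [5 3 0 1 4 6 2]
After op 3 (out_shuffle): [5 4 3 6 0 2 1]
After op 4 (out_shuffle): [5 0 4 2 3 1 6]
After op 5 (out_shuffle): [5 3 0 1 4 6 2]

Answer: 5 3 0 1 4 6 2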